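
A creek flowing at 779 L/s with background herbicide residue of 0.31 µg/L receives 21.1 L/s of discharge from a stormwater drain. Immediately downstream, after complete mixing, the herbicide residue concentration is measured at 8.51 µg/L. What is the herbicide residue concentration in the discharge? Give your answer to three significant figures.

Mass balance: 779.0·0.3100 + 21.10·Cₑ = 800.1·8.510
→ Cₑ = (800.1·8.510 − 779.0·0.3100) / 21.10 = 311.2 µg/L.

311 µg/L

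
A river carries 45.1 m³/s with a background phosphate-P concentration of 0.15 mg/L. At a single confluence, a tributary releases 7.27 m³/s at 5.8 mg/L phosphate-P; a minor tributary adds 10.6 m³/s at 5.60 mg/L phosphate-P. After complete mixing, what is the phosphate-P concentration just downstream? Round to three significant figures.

After mixing, C = (45.10·0.1500 + 7.270·5.800 + 10.60·5.600) / 62.97 = 108.3/62.97 = 1.720 mg/L.

1.72 mg/L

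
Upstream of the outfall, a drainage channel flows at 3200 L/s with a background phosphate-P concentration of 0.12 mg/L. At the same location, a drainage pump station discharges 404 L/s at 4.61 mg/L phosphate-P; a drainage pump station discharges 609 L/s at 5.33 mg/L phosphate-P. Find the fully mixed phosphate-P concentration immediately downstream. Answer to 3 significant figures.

Mass balance: C = (3200·0.1200 + 404.0·4.610 + 609.0·5.330) / 4213 = 5492/4213 = 1.304 mg/L.

1.30 mg/L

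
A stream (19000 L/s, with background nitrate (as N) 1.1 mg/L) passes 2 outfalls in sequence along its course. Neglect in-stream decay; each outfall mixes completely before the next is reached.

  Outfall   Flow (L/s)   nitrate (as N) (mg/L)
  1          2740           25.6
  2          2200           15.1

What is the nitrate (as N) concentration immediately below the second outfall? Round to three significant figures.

Outfall 1: combined Q = 21740 L/s; C = (19000·1.100 + 2740·25.60)/21740 = 4.188 mg/L.
Outfall 2: combined Q = 23940 L/s; C = (21740·4.188 + 2200·15.10)/23940 = 5.191 mg/L.

5.19 mg/L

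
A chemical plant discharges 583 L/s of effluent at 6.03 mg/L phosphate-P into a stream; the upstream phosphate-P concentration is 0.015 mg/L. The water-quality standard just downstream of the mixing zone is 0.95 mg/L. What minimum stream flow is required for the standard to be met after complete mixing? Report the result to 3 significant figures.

3170 L/s

Set C_mix = 0.95: (Q·0.01500 + 583.0·6.030) / (Q + 583.0) = 0.95
→ Q = 583.0·(6.030 − 0.95)/(0.95 − 0.01500) = 3168 L/s.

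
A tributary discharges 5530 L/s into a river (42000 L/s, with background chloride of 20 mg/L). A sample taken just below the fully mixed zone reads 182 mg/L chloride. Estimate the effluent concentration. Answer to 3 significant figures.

Mass balance: 42000·20.00 + 5530·Cₑ = 47530·182.0
→ Cₑ = (47530·182.0 − 42000·20.00) / 5530 = 1412 mg/L.

1410 mg/L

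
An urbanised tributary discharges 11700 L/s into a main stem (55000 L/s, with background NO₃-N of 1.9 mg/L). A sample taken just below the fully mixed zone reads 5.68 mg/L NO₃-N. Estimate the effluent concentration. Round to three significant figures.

Mass balance: 55000·1.900 + 11700·Cₑ = 66700·5.680
→ Cₑ = (66700·5.680 − 55000·1.900) / 11700 = 23.45 mg/L.

23.4 mg/L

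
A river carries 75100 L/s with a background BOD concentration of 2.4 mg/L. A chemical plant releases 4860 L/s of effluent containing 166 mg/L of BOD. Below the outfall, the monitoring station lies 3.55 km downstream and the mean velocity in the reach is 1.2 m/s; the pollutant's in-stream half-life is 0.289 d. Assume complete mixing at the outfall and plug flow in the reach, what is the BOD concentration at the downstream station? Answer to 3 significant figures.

11.4 mg/L

Mass balance: C = (75100·2.400 + 4860·166.0) / 79960 = 987000/79960 = 12.34 mg/L.
Travel time t = 3.55·1000 / 1.2 = 2958 s = 0.8218 h.
Half-life 0.289 d → k = ln 2 / 0.289 = 2.398 d⁻¹.
After decay, C = 12.34 × e^(−kt) = 12.34 × 0.9212 = 11.37 mg/L.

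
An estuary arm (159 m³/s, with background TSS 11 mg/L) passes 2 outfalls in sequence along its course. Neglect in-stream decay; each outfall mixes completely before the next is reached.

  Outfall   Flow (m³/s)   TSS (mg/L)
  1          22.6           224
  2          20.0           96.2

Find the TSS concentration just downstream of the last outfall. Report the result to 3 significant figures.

43.3 mg/L

Below outfall 1: Q → 181.6 m³/s, C = (159.0·11.00 + 22.60·224.0)/181.6 = 37.51 mg/L.
Below outfall 2: Q → 201.6 m³/s, C = (181.6·37.51 + 20.00·96.20)/201.6 = 43.33 mg/L.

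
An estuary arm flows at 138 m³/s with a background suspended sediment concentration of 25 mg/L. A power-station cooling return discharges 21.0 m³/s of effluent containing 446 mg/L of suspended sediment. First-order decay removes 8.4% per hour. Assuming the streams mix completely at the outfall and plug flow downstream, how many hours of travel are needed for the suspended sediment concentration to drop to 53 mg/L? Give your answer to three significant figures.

After mixing, C = (138.0·25.00 + 21.00·446.0) / 159.0 = 12820/159.0 = 80.60 mg/L.
8.4%/h lost → k = −ln(1 − 0.084) = 0.08774 h⁻¹.
80.60·exp(−k·t) = 53 → t = ln(80.60/53)/k = 17200 s = 4.778 h.

4.78 h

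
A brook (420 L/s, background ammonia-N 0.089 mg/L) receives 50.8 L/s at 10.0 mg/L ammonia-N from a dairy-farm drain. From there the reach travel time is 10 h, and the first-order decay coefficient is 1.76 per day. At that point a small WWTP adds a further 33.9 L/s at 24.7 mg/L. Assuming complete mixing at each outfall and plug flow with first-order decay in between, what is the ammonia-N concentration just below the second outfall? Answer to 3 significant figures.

2.18 mg/L

Mass balance: C = (420.0·0.08900 + 50.80·10.00) / 470.8 = 545.4/470.8 = 1.158 mg/L; combined flow 470.8 L/s.
After decay, C = 1.158 × e^(−kt) = 1.158 × 0.4803 = 0.5564 mg/L.
Second outfall: C = (470.8·0.5564 + 33.90·24.70)/504.7 = 2.178 mg/L.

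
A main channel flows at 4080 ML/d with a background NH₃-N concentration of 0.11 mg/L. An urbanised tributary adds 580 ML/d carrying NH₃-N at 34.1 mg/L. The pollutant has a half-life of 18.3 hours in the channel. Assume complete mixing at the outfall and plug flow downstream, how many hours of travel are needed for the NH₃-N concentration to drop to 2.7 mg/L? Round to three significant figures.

Mass balance: C = (4080·0.1100 + 580.0·34.10) / 4660 = 20230/4660 = 4.341 mg/L.
Half-life 18.3 h → k = ln 2 / 18.3 = 0.03788 h⁻¹ = 0.9090 d⁻¹.
4.341·exp(−k·t) = 2.7 → t = ln(4.341/2.7)/k = 45120 s = 12.53 h.

12.5 h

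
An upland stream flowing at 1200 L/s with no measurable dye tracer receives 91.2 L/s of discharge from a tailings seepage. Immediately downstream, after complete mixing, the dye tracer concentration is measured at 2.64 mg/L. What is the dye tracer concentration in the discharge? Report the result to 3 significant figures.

Mass balance: 1200·0 + 91.20·Cₑ = 1291·2.640
→ Cₑ = (1291·2.640 − 1200·0) / 91.20 = 37.38 mg/L.

37.4 mg/L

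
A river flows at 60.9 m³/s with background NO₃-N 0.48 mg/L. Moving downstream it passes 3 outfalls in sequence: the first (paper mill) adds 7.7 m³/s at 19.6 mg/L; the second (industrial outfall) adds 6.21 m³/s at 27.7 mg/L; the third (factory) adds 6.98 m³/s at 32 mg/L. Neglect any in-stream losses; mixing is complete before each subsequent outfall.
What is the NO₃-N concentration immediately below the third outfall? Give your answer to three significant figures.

7.04 mg/L

After outfall 1: Q = 60.90 + 7.700 = 68.60 m³/s; C = (60.90·0.4800 + 7.700·19.60)/68.60 = 2.626 mg/L.
After outfall 2: Q = 68.60 + 6.210 = 74.81 m³/s; C = (68.60·2.626 + 6.210·27.70)/74.81 = 4.708 mg/L.
After outfall 3: Q = 74.81 + 6.980 = 81.79 m³/s; C = (74.81·4.708 + 6.980·32.00)/81.79 = 7.037 mg/L.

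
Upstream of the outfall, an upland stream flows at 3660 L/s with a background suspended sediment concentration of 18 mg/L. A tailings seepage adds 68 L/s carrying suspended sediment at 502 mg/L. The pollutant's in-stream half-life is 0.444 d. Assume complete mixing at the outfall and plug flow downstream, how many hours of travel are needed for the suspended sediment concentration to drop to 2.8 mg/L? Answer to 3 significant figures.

34.7 h

Mass balance: C = (3660·18.00 + 68.00·502.0) / 3728 = 100000/3728 = 26.83 mg/L.
Half-life 0.444 d → k = ln 2 / 0.444 = 1.561 d⁻¹.
26.83·exp(−k·t) = 2.8 → t = ln(26.83/2.8)/k = 125100 s = 34.74 h.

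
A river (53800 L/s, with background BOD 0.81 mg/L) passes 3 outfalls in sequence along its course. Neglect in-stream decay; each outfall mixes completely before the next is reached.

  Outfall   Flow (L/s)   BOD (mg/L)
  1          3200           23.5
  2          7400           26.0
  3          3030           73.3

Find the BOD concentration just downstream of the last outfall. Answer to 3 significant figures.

7.91 mg/L

After outfall 1: Q = 53800 + 3200 = 57000 L/s; C = (53800·0.8100 + 3200·23.50)/57000 = 2.084 mg/L.
After outfall 2: Q = 57000 + 7400 = 64400 L/s; C = (57000·2.084 + 7400·26.00)/64400 = 4.832 mg/L.
After outfall 3: Q = 64400 + 3030 = 67430 L/s; C = (64400·4.832 + 3030·73.30)/67430 = 7.909 mg/L.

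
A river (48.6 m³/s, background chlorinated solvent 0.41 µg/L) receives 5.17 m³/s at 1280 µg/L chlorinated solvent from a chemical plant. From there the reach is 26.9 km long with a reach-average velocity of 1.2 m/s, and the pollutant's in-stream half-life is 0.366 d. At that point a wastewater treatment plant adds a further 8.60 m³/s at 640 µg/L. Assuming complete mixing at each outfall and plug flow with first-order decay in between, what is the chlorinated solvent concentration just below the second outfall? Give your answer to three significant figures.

Conservation of mass: C = (48.60·0.4100 + 5.170·1280) / 53.77 = 6638/53.77 = 123.4 µg/L; combined flow 53.77 m³/s.
Travel time t = 26.9·1000 / 1.2 = 22420 s = 6.227 h.
Half-life 0.366 d → k = ln 2 / 0.366 = 1.894 d⁻¹.
Applying C = C₀e^(−kt): 123.4 × 0.6118 = 75.52 µg/L.
Second outfall: C = (53.77·75.52 + 8.600·640.0)/62.37 = 153.4 µg/L.

153 µg/L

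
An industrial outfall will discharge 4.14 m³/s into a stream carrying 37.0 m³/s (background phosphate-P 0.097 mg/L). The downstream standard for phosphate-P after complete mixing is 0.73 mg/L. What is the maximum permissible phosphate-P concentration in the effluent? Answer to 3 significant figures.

6.39 mg/L

At the limit, (Qr·Cr + Qe·Cₑ)/(Qr + Qe) = 0.73:
Cₑ = (41.14·0.73 − 37.00·0.09700) / 4.140 = 6.387 mg/L.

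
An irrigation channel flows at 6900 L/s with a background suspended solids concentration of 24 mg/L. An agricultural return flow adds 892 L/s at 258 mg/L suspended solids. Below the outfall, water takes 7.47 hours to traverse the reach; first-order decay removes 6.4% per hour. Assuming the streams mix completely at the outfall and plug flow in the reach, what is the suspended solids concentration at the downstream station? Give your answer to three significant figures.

31.0 mg/L

Mass balance: C = (6900·24.00 + 892.0·258.0) / 7792 = 395700/7792 = 50.79 mg/L.
6.4%/h lost → k = −ln(1 − 0.064) = 0.06614 h⁻¹.
Decay over the reach: 50.79·exp(−kt) = 50.79·0.6101 = 30.99 mg/L.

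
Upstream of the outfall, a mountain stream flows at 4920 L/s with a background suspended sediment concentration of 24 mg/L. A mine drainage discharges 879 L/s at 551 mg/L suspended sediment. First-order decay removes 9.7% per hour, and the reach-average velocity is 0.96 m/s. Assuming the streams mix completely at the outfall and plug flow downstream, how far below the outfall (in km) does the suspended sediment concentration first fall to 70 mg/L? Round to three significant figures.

13.4 km

Flow-weighted average: C = (4920·24.00 + 879.0·551.0) / 5799 = 602400/5799 = 103.9 mg/L.
9.7%/h lost → k = −ln(1 − 0.097) = 0.1020 h⁻¹.
Set 103.9·exp(−k·t) = 70 → t = ln(103.9/70)/k = 13930 s = 3.869 h.
Distance = v·t = 0.96·13930 = 13370 m = 13.37 km.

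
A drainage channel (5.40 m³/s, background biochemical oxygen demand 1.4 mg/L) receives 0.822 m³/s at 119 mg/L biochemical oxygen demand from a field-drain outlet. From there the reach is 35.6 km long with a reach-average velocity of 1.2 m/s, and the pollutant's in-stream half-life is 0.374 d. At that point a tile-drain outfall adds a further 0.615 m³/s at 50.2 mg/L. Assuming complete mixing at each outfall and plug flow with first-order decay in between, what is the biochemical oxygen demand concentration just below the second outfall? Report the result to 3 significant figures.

Conservation of mass: C = (5.400·1.400 + 0.8220·119.0) / 6.222 = 105.4/6.222 = 16.94 mg/L; combined flow 6.222 m³/s.
Travel time t = 35.6·1000 / 1.2 = 29670 s = 8.241 h.
Half-life 0.374 d → k = ln 2 / 0.374 = 1.853 d⁻¹.
After decay, C = 16.94 × e^(−kt) = 16.94 × 0.5292 = 8.963 mg/L.
At the second outfall, C = (6.222·8.963 + 0.6150·50.20) / (6.222 + 0.6150) = 12.67 mg/L.

12.7 mg/L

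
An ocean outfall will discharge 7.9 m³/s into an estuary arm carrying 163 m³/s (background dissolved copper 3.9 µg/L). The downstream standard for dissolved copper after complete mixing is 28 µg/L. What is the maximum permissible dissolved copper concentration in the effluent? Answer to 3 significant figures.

525 µg/L

At the limit, (Qr·Cr + Qe·Cₑ)/(Qr + Qe) = 28:
Cₑ = (170.9·28 − 163.0·3.900) / 7.900 = 525.3 µg/L.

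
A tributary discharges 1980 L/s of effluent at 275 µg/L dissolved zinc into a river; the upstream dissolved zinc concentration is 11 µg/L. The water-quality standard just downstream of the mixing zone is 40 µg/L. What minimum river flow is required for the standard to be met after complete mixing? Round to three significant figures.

Set C_mix = 40: (Q·11.00 + 1980·275.0) / (Q + 1980) = 40
→ Q = 1980·(275.0 − 40)/(40 − 11.00) = 16040 L/s.

16000 L/s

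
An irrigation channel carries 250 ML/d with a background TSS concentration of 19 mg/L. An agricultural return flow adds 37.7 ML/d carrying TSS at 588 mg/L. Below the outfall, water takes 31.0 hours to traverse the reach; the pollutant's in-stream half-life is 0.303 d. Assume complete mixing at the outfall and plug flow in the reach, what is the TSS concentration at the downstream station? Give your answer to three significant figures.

Conservation of mass: C = (250.0·19.00 + 37.70·588.0) / 287.7 = 26920/287.7 = 93.56 mg/L.
Half-life 0.303 d → k = ln 2 / 0.303 = 2.288 d⁻¹.
First-order decay: C = 93.56·exp(−k·t) = 93.56·0.05209 = 4.873 mg/L.

4.87 mg/L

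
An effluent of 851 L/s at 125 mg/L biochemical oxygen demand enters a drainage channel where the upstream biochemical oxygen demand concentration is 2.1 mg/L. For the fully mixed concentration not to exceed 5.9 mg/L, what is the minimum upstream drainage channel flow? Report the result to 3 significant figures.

26700 L/s

Set C_mix = 5.9: (Q·2.100 + 851.0·125.0) / (Q + 851.0) = 5.9
→ Q = 851.0·(125.0 − 5.9)/(5.9 − 2.100) = 26670 L/s.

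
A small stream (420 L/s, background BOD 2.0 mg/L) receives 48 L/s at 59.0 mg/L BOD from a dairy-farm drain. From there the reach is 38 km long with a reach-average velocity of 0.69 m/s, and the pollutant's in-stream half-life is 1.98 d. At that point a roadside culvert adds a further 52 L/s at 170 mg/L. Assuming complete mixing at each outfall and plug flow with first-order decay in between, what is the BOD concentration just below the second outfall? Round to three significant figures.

Conservation of mass: C = (420.0·2.000 + 48.00·59.00) / 468.0 = 3672/468.0 = 7.846 mg/L; combined flow 468.0 L/s.
Travel time t = 38·1000 / 0.69 = 55070 s = 15.30 h.
Half-life 1.98 d → k = ln 2 / 1.98 = 0.3501 d⁻¹.
Applying C = C₀e^(−kt): 7.846 × 0.8000 = 6.277 mg/L.
At the second outfall, C = (468.0·6.277 + 52.00·170.0) / (468.0 + 52.00) = 22.65 mg/L.

22.6 mg/L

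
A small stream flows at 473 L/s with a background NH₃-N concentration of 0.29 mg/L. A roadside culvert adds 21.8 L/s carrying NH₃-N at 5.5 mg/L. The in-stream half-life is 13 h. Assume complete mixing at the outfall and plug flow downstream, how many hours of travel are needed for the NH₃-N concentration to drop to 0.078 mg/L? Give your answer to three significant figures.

After mixing, C = (473.0·0.2900 + 21.80·5.500) / 494.8 = 257.1/494.8 = 0.5195 mg/L.
Half-life 13 h → k = ln 2 / 13 = 0.05332 h⁻¹ = 1.280 d⁻¹.
0.5195·exp(−k·t) = 0.078 → t = ln(0.5195/0.078)/k = 128000 s = 35.56 h.

35.6 h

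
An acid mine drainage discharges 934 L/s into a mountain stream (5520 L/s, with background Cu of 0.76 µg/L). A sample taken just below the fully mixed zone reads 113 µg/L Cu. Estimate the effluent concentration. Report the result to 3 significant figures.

776 µg/L

Mass balance: 5520·0.7600 + 934.0·Cₑ = 6454·113.0
→ Cₑ = (6454·113.0 − 5520·0.7600) / 934.0 = 776.3 µg/L.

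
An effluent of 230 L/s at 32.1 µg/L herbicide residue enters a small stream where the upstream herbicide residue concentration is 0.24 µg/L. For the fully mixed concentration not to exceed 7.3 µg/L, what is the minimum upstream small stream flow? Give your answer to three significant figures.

Set C_mix = 7.3: (Q·0.2400 + 230.0·32.10) / (Q + 230.0) = 7.3
→ Q = 230.0·(32.10 − 7.3)/(7.3 − 0.2400) = 807.9 L/s.

808 L/s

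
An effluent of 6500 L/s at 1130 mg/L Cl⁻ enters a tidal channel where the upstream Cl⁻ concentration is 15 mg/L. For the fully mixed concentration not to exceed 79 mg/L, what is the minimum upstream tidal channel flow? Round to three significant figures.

Set C_mix = 79: (Q·15.00 + 6500·1130) / (Q + 6500) = 79
→ Q = 6500·(1130 − 79)/(79 − 15.00) = 106700 L/s.

107000 L/s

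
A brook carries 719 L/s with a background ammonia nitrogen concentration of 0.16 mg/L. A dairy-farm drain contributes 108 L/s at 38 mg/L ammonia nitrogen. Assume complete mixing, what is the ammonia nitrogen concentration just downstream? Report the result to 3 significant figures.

5.10 mg/L

After mixing, C = (719.0·0.1600 + 108.0·38.00) / 827.0 = 4219/827.0 = 5.102 mg/L.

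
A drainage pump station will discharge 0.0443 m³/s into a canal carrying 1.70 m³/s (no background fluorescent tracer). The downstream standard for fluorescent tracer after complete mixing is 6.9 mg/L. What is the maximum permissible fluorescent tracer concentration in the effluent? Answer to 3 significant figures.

272 mg/L

At the limit, (Qr·Cr + Qe·Cₑ)/(Qr + Qe) = 6.9:
Cₑ = (1.744·6.9 − 1.700·0) / 0.04430 = 271.7 mg/L.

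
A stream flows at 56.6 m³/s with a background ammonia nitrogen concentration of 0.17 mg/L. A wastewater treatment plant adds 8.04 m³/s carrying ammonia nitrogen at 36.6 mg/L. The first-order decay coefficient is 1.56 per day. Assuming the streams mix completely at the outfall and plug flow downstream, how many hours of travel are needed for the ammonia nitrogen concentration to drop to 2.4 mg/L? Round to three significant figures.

Mixed concentration C = ΣQC/ΣQ = (56.60·0.1700 + 8.040·36.60) / 64.64 = 303.9/64.64 = 4.701 mg/L.
4.701·exp(−k·t) = 2.4 → t = ln(4.701/2.4)/k = 37240 s = 10.34 h.

10.3 h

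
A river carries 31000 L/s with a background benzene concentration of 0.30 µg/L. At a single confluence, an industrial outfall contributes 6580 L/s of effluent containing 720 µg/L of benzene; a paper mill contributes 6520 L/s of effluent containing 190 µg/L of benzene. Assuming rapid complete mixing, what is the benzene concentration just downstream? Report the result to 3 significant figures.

136 µg/L

Mixed concentration C = ΣQC/ΣQ = (31000·0.3000 + 6580·720.0 + 6520·190.0) / 44100 = 5986000/44100 = 135.7 µg/L.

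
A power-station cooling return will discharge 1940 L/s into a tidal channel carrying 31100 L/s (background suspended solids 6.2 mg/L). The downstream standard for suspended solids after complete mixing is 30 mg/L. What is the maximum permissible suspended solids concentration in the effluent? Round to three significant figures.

At the limit, (Qr·Cr + Qe·Cₑ)/(Qr + Qe) = 30:
Cₑ = (33040·30 − 31100·6.200) / 1940 = 411.5 mg/L.

412 mg/L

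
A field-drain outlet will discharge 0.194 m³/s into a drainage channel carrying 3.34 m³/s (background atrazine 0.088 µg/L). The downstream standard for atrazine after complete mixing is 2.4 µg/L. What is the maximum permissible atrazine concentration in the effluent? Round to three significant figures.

42.2 µg/L

At the limit, (Qr·Cr + Qe·Cₑ)/(Qr + Qe) = 2.4:
Cₑ = (3.534·2.4 − 3.340·0.08800) / 0.1940 = 42.20 µg/L.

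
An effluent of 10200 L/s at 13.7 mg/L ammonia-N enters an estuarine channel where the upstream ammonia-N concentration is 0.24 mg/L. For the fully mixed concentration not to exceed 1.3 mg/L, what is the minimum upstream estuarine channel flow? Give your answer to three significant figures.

119000 L/s

Set C_mix = 1.3: (Q·0.2400 + 10200·13.70) / (Q + 10200) = 1.3
→ Q = 10200·(13.70 − 1.3)/(1.3 − 0.2400) = 119300 L/s.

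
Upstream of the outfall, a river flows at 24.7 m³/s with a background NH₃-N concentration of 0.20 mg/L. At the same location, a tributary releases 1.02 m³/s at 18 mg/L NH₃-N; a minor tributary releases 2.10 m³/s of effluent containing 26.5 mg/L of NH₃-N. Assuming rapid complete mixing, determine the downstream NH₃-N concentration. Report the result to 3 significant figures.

2.84 mg/L

Mass balance: C = (24.70·0.2000 + 1.020·18.00 + 2.100·26.50) / 27.82 = 78.95/27.82 = 2.838 mg/L.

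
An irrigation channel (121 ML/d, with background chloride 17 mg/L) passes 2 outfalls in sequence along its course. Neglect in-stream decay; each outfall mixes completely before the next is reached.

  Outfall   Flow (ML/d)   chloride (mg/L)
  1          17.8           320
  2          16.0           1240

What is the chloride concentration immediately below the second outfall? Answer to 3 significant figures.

178 mg/L

Below outfall 1: Q → 138.8 ML/d, C = (121.0·17.00 + 17.80·320.0)/138.8 = 55.86 mg/L.
Below outfall 2: Q → 154.8 ML/d, C = (138.8·55.86 + 16.00·1240)/154.8 = 178.2 mg/L.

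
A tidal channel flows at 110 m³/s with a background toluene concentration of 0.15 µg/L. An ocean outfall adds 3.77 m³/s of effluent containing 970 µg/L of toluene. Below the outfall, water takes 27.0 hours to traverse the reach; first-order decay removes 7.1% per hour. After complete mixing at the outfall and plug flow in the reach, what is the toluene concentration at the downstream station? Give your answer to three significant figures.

4.42 µg/L

After mixing, C = (110.0·0.1500 + 3.770·970.0) / 113.8 = 3673/113.8 = 32.29 µg/L.
7.1%/h lost → k = −ln(1 − 0.071) = 0.07365 h⁻¹.
Decay over the reach: 32.29·exp(−kt) = 32.29·0.1369 = 4.420 µg/L.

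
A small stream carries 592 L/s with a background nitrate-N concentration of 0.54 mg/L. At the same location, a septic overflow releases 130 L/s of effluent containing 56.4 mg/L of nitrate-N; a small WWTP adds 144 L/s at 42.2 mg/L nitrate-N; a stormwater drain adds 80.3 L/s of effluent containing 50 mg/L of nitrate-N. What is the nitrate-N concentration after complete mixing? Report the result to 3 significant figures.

18.8 mg/L

Mass balance: C = (592.0·0.5400 + 130.0·56.40 + 144.0·42.20 + 80.30·50.00) / 946.3 = 17740/946.3 = 18.75 mg/L.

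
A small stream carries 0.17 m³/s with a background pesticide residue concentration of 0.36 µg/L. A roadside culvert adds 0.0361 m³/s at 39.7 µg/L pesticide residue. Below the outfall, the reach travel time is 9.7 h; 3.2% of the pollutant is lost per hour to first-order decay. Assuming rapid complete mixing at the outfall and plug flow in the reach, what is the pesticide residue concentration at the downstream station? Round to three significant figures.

After mixing, C = (0.1700·0.3600 + 0.03610·39.70) / 0.2061 = 1.494/0.2061 = 7.251 µg/L.
3.2%/h lost → k = −ln(1 − 0.032) = 0.03252 h⁻¹.
Applying C = C₀e^(−kt): 7.251 × 0.7294 = 5.289 µg/L.

5.29 µg/L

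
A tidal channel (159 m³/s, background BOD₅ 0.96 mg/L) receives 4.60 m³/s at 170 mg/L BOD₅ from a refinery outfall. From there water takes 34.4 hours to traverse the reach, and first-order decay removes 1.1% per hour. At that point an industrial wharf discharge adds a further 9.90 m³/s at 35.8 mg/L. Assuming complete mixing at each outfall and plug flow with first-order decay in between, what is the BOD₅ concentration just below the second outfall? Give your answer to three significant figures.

5.72 mg/L

Mixed concentration C = ΣQC/ΣQ = (159.0·0.9600 + 4.600·170.0) / 163.6 = 934.6/163.6 = 5.713 mg/L; combined flow 163.6 m³/s.
1.1%/h lost → k = −ln(1 − 0.011) = 0.01106 h⁻¹.
After decay, C = 5.713 × e^(−kt) = 5.713 × 0.6835 = 3.905 mg/L.
At the second outfall, C = (163.6·3.905 + 9.900·35.80) / (163.6 + 9.900) = 5.725 mg/L.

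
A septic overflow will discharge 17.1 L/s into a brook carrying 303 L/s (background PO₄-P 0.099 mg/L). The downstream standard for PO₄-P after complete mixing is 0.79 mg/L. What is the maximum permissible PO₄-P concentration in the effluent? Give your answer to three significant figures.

At the limit, (Qr·Cr + Qe·Cₑ)/(Qr + Qe) = 0.79:
Cₑ = (320.1·0.79 − 303.0·0.09900) / 17.10 = 13.03 mg/L.

13.0 mg/L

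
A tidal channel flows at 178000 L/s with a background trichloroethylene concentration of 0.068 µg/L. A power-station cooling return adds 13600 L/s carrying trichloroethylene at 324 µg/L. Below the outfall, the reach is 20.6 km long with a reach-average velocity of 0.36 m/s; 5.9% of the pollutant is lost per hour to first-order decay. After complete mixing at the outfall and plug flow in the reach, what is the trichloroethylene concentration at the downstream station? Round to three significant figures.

After mixing, C = (178000·0.06800 + 13600·324.0) / 191600 = 4419000/191600 = 23.06 µg/L.
Travel time t = 20.6·1000 / 0.36 = 57220 s = 15.90 h.
5.9%/h lost → k = −ln(1 − 0.059) = 0.06081 h⁻¹.
First-order decay: C = 23.06·exp(−k·t) = 23.06·0.3804 = 8.772 µg/L.

8.77 µg/L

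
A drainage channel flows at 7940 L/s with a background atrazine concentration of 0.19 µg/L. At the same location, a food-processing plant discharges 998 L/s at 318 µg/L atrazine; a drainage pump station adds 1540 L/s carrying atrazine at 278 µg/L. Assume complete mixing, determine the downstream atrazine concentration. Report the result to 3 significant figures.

71.3 µg/L

Conservation of mass: C = (7940·0.1900 + 998.0·318.0 + 1540·278.0) / 10480 = 747000/10480 = 71.29 µg/L.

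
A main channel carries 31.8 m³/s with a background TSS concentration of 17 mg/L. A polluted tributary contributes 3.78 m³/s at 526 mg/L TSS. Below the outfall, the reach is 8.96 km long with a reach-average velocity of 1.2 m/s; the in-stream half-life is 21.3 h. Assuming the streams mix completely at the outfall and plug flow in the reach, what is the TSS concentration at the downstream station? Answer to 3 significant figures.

66.4 mg/L

Mixed concentration C = ΣQC/ΣQ = (31.80·17.00 + 3.780·526.0) / 35.58 = 2529/35.58 = 71.08 mg/L.
Travel time t = 8.96·1000 / 1.2 = 7467 s = 2.074 h.
Half-life 21.3 h → k = ln 2 / 21.3 = 0.03254 h⁻¹ = 0.7810 d⁻¹.
First-order decay: C = 71.08·exp(−k·t) = 71.08·0.9347 = 66.44 mg/L.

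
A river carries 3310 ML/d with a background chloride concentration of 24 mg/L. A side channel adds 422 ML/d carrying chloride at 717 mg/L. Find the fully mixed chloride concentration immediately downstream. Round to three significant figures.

102 mg/L

Mixed concentration C = ΣQC/ΣQ = (3310·24.00 + 422.0·717.0) / 3732 = 382000/3732 = 102.4 mg/L.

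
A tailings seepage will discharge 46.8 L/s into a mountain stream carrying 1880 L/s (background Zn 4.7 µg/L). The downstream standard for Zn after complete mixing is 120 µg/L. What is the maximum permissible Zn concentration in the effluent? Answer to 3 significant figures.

4750 µg/L

At the limit, (Qr·Cr + Qe·Cₑ)/(Qr + Qe) = 120:
Cₑ = (1927·120 − 1880·4.700) / 46.80 = 4752 µg/L.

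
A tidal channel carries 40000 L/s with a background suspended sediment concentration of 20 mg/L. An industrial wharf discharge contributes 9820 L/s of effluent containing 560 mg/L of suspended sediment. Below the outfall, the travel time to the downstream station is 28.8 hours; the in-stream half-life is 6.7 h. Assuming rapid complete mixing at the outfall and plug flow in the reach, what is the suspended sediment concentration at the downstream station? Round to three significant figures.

6.43 mg/L

Mass balance: C = (40000·20.00 + 9820·560.0) / 49820 = 6299000/49820 = 126.4 mg/L.
Half-life 6.7 h → k = ln 2 / 6.7 = 0.1035 h⁻¹ = 2.483 d⁻¹.
Applying C = C₀e^(−kt): 126.4 × 0.05082 = 6.425 mg/L.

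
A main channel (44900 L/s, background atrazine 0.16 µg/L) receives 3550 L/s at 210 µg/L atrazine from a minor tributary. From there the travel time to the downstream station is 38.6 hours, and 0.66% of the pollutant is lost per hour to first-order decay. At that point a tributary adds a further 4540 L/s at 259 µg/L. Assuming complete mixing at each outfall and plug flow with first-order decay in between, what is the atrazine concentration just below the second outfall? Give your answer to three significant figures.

Flow-weighted average: C = (44900·0.1600 + 3550·210.0) / 48450 = 752700/48450 = 15.54 µg/L; combined flow 48450 L/s.
0.66%/h lost → k = −ln(1 − 0.0066) = 0.006622 h⁻¹.
Applying C = C₀e^(−kt): 15.54 × 0.7744 = 12.03 µg/L.
Second outfall: C = (48450·12.03 + 4540·259.0)/52990 = 33.19 µg/L.

33.2 µg/L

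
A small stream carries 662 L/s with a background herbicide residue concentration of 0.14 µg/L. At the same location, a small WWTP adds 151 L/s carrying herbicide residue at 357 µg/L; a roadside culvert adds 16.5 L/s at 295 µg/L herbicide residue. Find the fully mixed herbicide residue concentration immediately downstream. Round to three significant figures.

Flow-weighted average: C = (662.0·0.1400 + 151.0·357.0 + 16.50·295.0) / 829.5 = 58870/829.5 = 70.97 µg/L.

71.0 µg/L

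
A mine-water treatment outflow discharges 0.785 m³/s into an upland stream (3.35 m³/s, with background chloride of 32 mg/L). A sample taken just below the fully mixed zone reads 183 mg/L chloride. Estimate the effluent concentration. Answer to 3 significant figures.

827 mg/L

Mass balance: 3.350·32.00 + 0.7850·Cₑ = 4.135·183.0
→ Cₑ = (4.135·183.0 − 3.350·32.00) / 0.7850 = 827.4 mg/L.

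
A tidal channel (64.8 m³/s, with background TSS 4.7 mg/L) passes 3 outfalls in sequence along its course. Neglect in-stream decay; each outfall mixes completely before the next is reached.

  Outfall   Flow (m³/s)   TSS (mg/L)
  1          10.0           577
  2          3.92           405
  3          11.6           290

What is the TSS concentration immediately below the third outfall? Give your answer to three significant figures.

122 mg/L

Outfall 1: combined Q = 74.80 m³/s; C = (64.80·4.700 + 10.00·577.0)/74.80 = 81.21 mg/L.
Outfall 2: combined Q = 78.72 m³/s; C = (74.80·81.21 + 3.920·405.0)/78.72 = 97.33 mg/L.
Outfall 3: combined Q = 90.32 m³/s; C = (78.72·97.33 + 11.60·290.0)/90.32 = 122.1 mg/L.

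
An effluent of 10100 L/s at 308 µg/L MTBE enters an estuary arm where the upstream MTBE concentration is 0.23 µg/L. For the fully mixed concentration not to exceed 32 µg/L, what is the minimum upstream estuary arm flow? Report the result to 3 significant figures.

87700 L/s

Set C_mix = 32: (Q·0.2300 + 10100·308.0) / (Q + 10100) = 32
→ Q = 10100·(308.0 − 32)/(32 − 0.2300) = 87740 L/s.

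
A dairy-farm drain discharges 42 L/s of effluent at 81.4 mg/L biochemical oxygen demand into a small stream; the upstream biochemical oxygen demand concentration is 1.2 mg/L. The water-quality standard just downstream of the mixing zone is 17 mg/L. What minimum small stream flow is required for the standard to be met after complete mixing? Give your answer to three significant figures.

171 L/s

Set C_mix = 17: (Q·1.200 + 42.00·81.40) / (Q + 42.00) = 17
→ Q = 42.00·(81.40 − 17)/(17 − 1.200) = 171.2 L/s.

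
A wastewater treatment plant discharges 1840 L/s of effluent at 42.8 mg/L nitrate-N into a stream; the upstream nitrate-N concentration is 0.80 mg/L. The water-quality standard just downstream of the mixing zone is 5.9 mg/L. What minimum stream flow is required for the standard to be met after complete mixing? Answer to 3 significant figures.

13300 L/s

Set C_mix = 5.9: (Q·0.8000 + 1840·42.80) / (Q + 1840) = 5.9
→ Q = 1840·(42.80 − 5.9)/(5.9 − 0.8000) = 13310 L/s.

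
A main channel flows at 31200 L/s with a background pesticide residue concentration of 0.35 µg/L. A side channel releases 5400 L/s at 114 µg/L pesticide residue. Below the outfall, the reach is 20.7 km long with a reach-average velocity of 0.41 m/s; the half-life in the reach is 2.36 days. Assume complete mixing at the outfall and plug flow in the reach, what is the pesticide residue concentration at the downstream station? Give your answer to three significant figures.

Conservation of mass: C = (31200·0.3500 + 5400·114.0) / 36600 = 626500/36600 = 17.12 µg/L.
Travel time t = 20.7·1000 / 0.41 = 50490 s = 14.02 h.
Half-life 2.36 d → k = ln 2 / 2.36 = 0.2937 d⁻¹.
After decay, C = 17.12 × e^(−kt) = 17.12 × 0.8423 = 14.42 µg/L.

14.4 µg/L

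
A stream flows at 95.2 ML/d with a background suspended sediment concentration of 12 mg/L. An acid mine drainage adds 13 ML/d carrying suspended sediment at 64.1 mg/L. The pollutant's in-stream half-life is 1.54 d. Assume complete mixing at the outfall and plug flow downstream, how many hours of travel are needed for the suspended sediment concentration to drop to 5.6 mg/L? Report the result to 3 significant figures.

Mass balance: C = (95.20·12.00 + 13.00·64.10) / 108.2 = 1976/108.2 = 18.26 mg/L.
Half-life 1.54 d → k = ln 2 / 1.54 = 0.4501 d⁻¹.
18.26·exp(−k·t) = 5.6 → t = ln(18.26/5.6)/k = 226900 s = 63.02 h.

63.0 h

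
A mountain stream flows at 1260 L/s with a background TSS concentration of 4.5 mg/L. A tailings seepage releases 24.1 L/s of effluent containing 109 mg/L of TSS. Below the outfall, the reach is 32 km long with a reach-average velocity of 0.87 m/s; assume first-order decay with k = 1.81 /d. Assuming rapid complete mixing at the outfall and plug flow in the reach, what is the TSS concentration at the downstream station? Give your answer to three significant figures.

2.99 mg/L

Flow-weighted average: C = (1260·4.500 + 24.10·109.0) / 1284 = 8297/1284 = 6.461 mg/L.
Travel time t = 32·1000 / 0.87 = 36780 s = 10.22 h.
After decay, C = 6.461 × e^(−kt) = 6.461 × 0.4628 = 2.990 mg/L.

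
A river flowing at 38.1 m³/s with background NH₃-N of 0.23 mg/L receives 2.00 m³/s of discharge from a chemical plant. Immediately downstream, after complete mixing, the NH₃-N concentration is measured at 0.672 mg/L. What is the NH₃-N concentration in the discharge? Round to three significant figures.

Mass balance: 38.10·0.2300 + 2.000·Cₑ = 40.10·0.6720
→ Cₑ = (40.10·0.6720 − 38.10·0.2300) / 2.000 = 9.092 mg/L.

9.09 mg/L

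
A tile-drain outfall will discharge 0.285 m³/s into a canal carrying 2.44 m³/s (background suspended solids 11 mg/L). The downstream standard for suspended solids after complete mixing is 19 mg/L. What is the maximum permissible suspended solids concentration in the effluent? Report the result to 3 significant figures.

87.5 mg/L

At the limit, (Qr·Cr + Qe·Cₑ)/(Qr + Qe) = 19:
Cₑ = (2.725·19 − 2.440·11.00) / 0.2850 = 87.49 mg/L.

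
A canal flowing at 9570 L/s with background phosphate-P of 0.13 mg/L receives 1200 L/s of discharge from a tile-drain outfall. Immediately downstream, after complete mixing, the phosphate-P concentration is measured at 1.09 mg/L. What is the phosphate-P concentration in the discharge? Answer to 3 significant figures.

8.75 mg/L

Mass balance: 9570·0.1300 + 1200·Cₑ = 10770·1.090
→ Cₑ = (10770·1.090 − 9570·0.1300) / 1200 = 8.746 mg/L.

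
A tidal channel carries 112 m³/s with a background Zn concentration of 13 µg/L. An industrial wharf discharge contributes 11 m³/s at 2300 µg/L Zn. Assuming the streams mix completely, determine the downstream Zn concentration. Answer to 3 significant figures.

Flow-weighted average: C = (112.0·13.00 + 11.00·2300) / 123.0 = 26760/123.0 = 217.5 µg/L.

218 µg/L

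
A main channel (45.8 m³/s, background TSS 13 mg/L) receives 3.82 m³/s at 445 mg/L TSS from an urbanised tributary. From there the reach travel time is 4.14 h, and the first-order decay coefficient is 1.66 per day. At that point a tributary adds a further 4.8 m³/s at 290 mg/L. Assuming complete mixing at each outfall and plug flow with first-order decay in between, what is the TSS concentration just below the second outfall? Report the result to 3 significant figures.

57.3 mg/L

Mass balance: C = (45.80·13.00 + 3.820·445.0) / 49.62 = 2295/49.62 = 46.26 mg/L; combined flow 49.62 m³/s.
First-order decay: C = 46.26·exp(−k·t) = 46.26·0.7510 = 34.74 mg/L.
At the second outfall, C = (49.62·34.74 + 4.800·290.0) / (49.62 + 4.800) = 57.25 mg/L.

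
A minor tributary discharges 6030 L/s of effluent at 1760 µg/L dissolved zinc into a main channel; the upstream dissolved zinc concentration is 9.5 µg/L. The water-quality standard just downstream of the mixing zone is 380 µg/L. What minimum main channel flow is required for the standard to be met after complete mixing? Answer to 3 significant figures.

Set C_mix = 380: (Q·9.500 + 6030·1760) / (Q + 6030) = 380
→ Q = 6030·(1760 − 380)/(380 − 9.500) = 22460 L/s.

22500 L/s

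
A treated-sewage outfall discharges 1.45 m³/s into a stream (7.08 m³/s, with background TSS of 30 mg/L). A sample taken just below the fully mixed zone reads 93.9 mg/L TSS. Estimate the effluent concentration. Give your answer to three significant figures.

406 mg/L

Mass balance: 7.080·30.00 + 1.450·Cₑ = 8.530·93.90
→ Cₑ = (8.530·93.90 − 7.080·30.00) / 1.450 = 405.9 mg/L.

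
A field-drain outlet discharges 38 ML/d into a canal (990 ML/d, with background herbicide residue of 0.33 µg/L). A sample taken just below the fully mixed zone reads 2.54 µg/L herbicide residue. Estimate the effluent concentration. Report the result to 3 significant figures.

60.1 µg/L

Mass balance: 990.0·0.3300 + 38.00·Cₑ = 1028·2.540
→ Cₑ = (1028·2.540 − 990.0·0.3300) / 38.00 = 60.12 µg/L.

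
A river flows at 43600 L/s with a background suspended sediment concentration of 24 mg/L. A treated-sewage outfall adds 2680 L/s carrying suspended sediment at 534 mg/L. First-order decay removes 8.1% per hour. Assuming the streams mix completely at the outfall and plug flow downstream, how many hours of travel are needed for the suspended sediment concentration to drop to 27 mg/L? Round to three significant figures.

Flow-weighted average: C = (43600·24.00 + 2680·534.0) / 46280 = 2478000/46280 = 53.53 mg/L.
8.1%/h lost → k = −ln(1 − 0.081) = 0.08447 h⁻¹.
53.53·exp(−k·t) = 27 → t = ln(53.53/27)/k = 29170 s = 8.103 h.

8.10 h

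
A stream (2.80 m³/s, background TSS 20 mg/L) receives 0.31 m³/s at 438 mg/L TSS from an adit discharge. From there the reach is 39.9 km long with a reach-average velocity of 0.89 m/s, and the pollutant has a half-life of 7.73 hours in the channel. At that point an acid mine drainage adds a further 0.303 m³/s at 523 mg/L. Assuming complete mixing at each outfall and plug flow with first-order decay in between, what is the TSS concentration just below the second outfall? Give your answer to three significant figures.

Mixed concentration C = ΣQC/ΣQ = (2.800·20.00 + 0.3100·438.0) / 3.110 = 191.8/3.110 = 61.67 mg/L; combined flow 3.110 m³/s.
Travel time t = 39.9·1000 / 0.89 = 44830 s = 12.45 h.
Half-life 7.73 h → k = ln 2 / 7.73 = 0.08967 h⁻¹ = 2.152 d⁻¹.
After decay, C = 61.67 × e^(−kt) = 61.67 × 0.3274 = 20.19 mg/L.
Second outfall: C = (3.110·20.19 + 0.3030·523.0)/3.413 = 64.83 mg/L.

64.8 mg/L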